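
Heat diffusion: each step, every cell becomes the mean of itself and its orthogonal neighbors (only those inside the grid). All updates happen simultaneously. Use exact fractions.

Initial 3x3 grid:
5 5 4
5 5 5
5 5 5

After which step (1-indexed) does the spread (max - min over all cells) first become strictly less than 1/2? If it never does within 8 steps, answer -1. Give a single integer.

Step 1: max=5, min=14/3, spread=1/3
  -> spread < 1/2 first at step 1
Step 2: max=5, min=85/18, spread=5/18
Step 3: max=5, min=1039/216, spread=41/216
Step 4: max=1789/360, min=62669/12960, spread=347/2592
Step 5: max=17843/3600, min=3781063/777600, spread=2921/31104
Step 6: max=2134517/432000, min=227451461/46656000, spread=24611/373248
Step 7: max=47943259/9720000, min=13678077967/2799360000, spread=207329/4478976
Step 8: max=2553198401/518400000, min=821778047549/167961600000, spread=1746635/53747712

Answer: 1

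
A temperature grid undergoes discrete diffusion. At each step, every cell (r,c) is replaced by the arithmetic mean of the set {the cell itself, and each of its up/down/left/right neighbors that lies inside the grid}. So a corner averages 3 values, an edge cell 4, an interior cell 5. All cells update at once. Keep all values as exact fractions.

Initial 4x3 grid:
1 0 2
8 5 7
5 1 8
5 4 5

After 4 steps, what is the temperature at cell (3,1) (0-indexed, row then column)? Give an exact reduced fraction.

Answer: 4061609/864000

Derivation:
Step 1: cell (3,1) = 15/4
Step 2: cell (3,1) = 1121/240
Step 3: cell (3,1) = 66451/14400
Step 4: cell (3,1) = 4061609/864000
Full grid after step 4:
  13291/3600 88559/24000 27707/7200
  144911/36000 248411/60000 304447/72000
  479903/108000 1626841/360000 1012681/216000
  589241/129600 4061609/864000 619391/129600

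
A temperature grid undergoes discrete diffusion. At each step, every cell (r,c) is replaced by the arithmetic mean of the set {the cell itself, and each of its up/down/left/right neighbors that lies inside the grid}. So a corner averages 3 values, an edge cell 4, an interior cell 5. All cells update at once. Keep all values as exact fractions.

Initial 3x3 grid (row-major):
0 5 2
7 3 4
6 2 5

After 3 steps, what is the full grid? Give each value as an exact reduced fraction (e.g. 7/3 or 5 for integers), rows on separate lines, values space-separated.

After step 1:
  4 5/2 11/3
  4 21/5 7/2
  5 4 11/3
After step 2:
  7/2 431/120 29/9
  43/10 91/25 451/120
  13/3 253/60 67/18
After step 3:
  1367/360 25117/7200 1903/540
  1183/300 1463/375 25817/7200
  257/60 14321/3600 4211/1080

Answer: 1367/360 25117/7200 1903/540
1183/300 1463/375 25817/7200
257/60 14321/3600 4211/1080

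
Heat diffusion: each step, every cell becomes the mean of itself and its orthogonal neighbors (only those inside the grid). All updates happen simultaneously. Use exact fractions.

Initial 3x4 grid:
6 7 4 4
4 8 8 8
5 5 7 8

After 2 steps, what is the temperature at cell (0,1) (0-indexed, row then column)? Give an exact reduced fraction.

Answer: 361/60

Derivation:
Step 1: cell (0,1) = 25/4
Step 2: cell (0,1) = 361/60
Full grid after step 2:
  53/9 361/60 73/12 217/36
  1349/240 633/100 663/100 27/4
  50/9 1459/240 335/48 65/9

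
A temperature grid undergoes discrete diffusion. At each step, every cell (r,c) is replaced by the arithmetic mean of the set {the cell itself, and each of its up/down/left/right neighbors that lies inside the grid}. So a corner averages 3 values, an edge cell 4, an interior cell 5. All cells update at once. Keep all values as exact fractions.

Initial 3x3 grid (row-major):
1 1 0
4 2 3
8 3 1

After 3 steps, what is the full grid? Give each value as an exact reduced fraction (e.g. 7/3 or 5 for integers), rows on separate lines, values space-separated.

Answer: 1757/720 3479/1800 1783/1080
14569/4800 15409/6000 14641/7200
2587/720 22241/7200 697/270

Derivation:
After step 1:
  2 1 4/3
  15/4 13/5 3/2
  5 7/2 7/3
After step 2:
  9/4 26/15 23/18
  267/80 247/100 233/120
  49/12 403/120 22/9
After step 3:
  1757/720 3479/1800 1783/1080
  14569/4800 15409/6000 14641/7200
  2587/720 22241/7200 697/270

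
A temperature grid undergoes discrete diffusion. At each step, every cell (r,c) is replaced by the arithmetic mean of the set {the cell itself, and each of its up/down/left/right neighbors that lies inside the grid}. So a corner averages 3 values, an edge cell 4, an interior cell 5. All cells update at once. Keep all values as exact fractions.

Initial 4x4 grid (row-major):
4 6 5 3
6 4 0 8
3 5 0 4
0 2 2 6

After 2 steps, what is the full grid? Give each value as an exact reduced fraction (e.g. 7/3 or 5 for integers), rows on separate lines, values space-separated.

Answer: 43/9 1067/240 1019/240 151/36
1037/240 97/25 341/100 1019/240
733/240 299/100 77/25 289/80
89/36 553/240 219/80 11/3

Derivation:
After step 1:
  16/3 19/4 7/2 16/3
  17/4 21/5 17/5 15/4
  7/2 14/5 11/5 9/2
  5/3 9/4 5/2 4
After step 2:
  43/9 1067/240 1019/240 151/36
  1037/240 97/25 341/100 1019/240
  733/240 299/100 77/25 289/80
  89/36 553/240 219/80 11/3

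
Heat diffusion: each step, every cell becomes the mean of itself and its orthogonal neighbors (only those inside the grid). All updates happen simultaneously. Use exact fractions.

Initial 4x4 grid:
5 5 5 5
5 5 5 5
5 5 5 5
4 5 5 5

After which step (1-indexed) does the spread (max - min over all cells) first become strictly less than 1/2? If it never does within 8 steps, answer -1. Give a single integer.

Answer: 1

Derivation:
Step 1: max=5, min=14/3, spread=1/3
  -> spread < 1/2 first at step 1
Step 2: max=5, min=85/18, spread=5/18
Step 3: max=5, min=1039/216, spread=41/216
Step 4: max=5, min=31357/6480, spread=1043/6480
Step 5: max=5, min=946447/194400, spread=25553/194400
Step 6: max=89921/18000, min=28488541/5832000, spread=645863/5832000
Step 7: max=599029/120000, min=857158309/174960000, spread=16225973/174960000
Step 8: max=269299/54000, min=25766522017/5248800000, spread=409340783/5248800000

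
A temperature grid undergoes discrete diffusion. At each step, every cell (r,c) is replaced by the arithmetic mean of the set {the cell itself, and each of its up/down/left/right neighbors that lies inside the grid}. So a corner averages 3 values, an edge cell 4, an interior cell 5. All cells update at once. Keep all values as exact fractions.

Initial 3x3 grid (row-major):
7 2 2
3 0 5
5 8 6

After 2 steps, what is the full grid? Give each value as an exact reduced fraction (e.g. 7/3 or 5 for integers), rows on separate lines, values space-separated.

Answer: 7/2 267/80 3
1001/240 181/50 971/240
83/18 1201/240 43/9

Derivation:
After step 1:
  4 11/4 3
  15/4 18/5 13/4
  16/3 19/4 19/3
After step 2:
  7/2 267/80 3
  1001/240 181/50 971/240
  83/18 1201/240 43/9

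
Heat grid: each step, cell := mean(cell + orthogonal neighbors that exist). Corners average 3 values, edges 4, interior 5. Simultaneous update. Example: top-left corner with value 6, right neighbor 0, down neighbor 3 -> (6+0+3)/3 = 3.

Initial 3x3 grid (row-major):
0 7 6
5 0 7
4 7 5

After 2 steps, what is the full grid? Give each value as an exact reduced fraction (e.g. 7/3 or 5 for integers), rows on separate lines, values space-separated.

After step 1:
  4 13/4 20/3
  9/4 26/5 9/2
  16/3 4 19/3
After step 2:
  19/6 1147/240 173/36
  1007/240 96/25 227/40
  139/36 313/60 89/18

Answer: 19/6 1147/240 173/36
1007/240 96/25 227/40
139/36 313/60 89/18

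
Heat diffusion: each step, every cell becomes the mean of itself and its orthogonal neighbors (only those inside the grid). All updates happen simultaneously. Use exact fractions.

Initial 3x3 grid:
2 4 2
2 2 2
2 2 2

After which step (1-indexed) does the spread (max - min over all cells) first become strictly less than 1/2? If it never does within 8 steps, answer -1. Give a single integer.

Step 1: max=8/3, min=2, spread=2/3
Step 2: max=307/120, min=2, spread=67/120
Step 3: max=2597/1080, min=207/100, spread=1807/5400
  -> spread < 1/2 first at step 3
Step 4: max=1021963/432000, min=5761/2700, spread=33401/144000
Step 5: max=9005933/3888000, min=583391/270000, spread=3025513/19440000
Step 6: max=3575326867/1555200000, min=31555949/14400000, spread=53531/497664
Step 7: max=212656925849/93312000000, min=8567116051/3888000000, spread=450953/5971968
Step 8: max=12706343560603/5598720000000, min=1034128610519/466560000000, spread=3799043/71663616

Answer: 3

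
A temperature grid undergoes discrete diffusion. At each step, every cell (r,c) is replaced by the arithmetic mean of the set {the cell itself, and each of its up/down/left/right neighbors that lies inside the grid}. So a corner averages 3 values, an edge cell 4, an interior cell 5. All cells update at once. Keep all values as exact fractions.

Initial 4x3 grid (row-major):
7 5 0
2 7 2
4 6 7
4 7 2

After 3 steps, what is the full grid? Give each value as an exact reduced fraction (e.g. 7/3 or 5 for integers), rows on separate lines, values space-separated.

After step 1:
  14/3 19/4 7/3
  5 22/5 4
  4 31/5 17/4
  5 19/4 16/3
After step 2:
  173/36 323/80 133/36
  271/60 487/100 899/240
  101/20 118/25 1187/240
  55/12 1277/240 43/9
After step 3:
  9619/2160 6963/1600 1033/270
  8659/1800 2189/500 31061/7200
  1887/400 1868/375 32741/7200
  3589/720 69847/14400 677/135

Answer: 9619/2160 6963/1600 1033/270
8659/1800 2189/500 31061/7200
1887/400 1868/375 32741/7200
3589/720 69847/14400 677/135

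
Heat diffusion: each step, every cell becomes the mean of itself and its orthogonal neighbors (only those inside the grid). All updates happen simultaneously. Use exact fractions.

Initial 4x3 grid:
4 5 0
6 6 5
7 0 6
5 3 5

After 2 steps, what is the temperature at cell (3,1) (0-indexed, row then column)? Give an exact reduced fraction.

Answer: 1039/240

Derivation:
Step 1: cell (3,1) = 13/4
Step 2: cell (3,1) = 1039/240
Full grid after step 2:
  29/6 989/240 34/9
  393/80 451/100 959/240
  393/80 411/100 1039/240
  17/4 1039/240 143/36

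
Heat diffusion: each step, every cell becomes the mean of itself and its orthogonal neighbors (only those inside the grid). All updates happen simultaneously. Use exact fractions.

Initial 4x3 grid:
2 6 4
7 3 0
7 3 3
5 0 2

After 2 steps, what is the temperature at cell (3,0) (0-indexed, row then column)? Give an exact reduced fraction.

Step 1: cell (3,0) = 4
Step 2: cell (3,0) = 4
Full grid after step 2:
  9/2 953/240 115/36
  381/80 18/5 349/120
  349/80 17/5 281/120
  4 341/120 37/18

Answer: 4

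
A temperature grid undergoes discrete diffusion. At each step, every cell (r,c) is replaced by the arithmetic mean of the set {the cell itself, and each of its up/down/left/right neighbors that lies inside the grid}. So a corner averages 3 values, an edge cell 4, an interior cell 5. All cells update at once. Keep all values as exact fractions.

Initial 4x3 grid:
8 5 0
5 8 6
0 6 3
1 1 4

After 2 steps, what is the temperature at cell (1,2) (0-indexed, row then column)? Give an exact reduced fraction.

Step 1: cell (1,2) = 17/4
Step 2: cell (1,2) = 14/3
Full grid after step 2:
  11/2 251/48 79/18
  81/16 487/100 14/3
  751/240 407/100 229/60
  20/9 149/60 125/36

Answer: 14/3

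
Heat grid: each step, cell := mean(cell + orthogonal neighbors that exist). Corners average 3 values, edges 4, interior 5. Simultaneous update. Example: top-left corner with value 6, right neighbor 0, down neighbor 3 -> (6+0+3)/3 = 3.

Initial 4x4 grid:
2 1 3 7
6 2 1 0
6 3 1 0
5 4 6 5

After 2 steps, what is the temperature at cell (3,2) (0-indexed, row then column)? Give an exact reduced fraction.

Answer: 431/120

Derivation:
Step 1: cell (3,2) = 4
Step 2: cell (3,2) = 431/120
Full grid after step 2:
  3 53/20 73/30 25/9
  73/20 66/25 56/25 247/120
  43/10 7/2 123/50 281/120
  29/6 167/40 431/120 55/18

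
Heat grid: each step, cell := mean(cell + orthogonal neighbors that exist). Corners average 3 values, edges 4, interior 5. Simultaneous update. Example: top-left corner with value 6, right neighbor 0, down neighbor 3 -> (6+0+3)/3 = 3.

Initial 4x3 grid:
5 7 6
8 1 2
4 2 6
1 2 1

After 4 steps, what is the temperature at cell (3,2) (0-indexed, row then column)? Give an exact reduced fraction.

Step 1: cell (3,2) = 3
Step 2: cell (3,2) = 29/12
Step 3: cell (3,2) = 8/3
Step 4: cell (3,2) = 2411/864
Full grid after step 4:
  24419/5184 159049/34560 7543/1728
  36631/8640 58457/14400 5621/1440
  29723/8640 1481/450 1541/480
  3805/1296 48631/17280 2411/864

Answer: 2411/864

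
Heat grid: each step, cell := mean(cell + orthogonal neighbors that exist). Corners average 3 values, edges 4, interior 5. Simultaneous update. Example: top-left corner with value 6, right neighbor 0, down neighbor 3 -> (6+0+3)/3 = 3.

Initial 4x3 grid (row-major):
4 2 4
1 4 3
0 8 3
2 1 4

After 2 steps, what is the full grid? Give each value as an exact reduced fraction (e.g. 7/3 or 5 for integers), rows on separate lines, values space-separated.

After step 1:
  7/3 7/2 3
  9/4 18/5 7/2
  11/4 16/5 9/2
  1 15/4 8/3
After step 2:
  97/36 373/120 10/3
  41/15 321/100 73/20
  23/10 89/25 52/15
  5/2 637/240 131/36

Answer: 97/36 373/120 10/3
41/15 321/100 73/20
23/10 89/25 52/15
5/2 637/240 131/36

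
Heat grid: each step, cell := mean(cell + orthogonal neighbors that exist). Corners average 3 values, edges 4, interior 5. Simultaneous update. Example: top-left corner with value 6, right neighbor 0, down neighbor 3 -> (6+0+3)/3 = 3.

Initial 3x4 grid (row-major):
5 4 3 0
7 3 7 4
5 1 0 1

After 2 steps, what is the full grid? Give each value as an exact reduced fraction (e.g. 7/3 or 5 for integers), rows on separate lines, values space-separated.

Answer: 169/36 1019/240 779/240 53/18
143/30 94/25 331/100 13/5
139/36 397/120 287/120 83/36

Derivation:
After step 1:
  16/3 15/4 7/2 7/3
  5 22/5 17/5 3
  13/3 9/4 9/4 5/3
After step 2:
  169/36 1019/240 779/240 53/18
  143/30 94/25 331/100 13/5
  139/36 397/120 287/120 83/36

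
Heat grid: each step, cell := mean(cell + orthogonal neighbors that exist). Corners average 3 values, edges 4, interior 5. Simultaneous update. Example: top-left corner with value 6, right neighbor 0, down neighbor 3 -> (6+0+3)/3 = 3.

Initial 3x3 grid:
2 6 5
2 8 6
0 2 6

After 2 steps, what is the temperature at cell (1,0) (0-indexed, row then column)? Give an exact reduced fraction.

Step 1: cell (1,0) = 3
Step 2: cell (1,0) = 187/60
Full grid after step 2:
  139/36 381/80 103/18
  187/60 233/50 1283/240
  25/9 37/10 179/36

Answer: 187/60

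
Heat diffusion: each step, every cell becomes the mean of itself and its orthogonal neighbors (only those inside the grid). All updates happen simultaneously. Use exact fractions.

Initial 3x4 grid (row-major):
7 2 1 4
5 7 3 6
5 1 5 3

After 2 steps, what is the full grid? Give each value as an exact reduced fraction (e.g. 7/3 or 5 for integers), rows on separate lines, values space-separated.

After step 1:
  14/3 17/4 5/2 11/3
  6 18/5 22/5 4
  11/3 9/2 3 14/3
After step 2:
  179/36 901/240 889/240 61/18
  269/60 91/20 7/2 251/60
  85/18 443/120 497/120 35/9

Answer: 179/36 901/240 889/240 61/18
269/60 91/20 7/2 251/60
85/18 443/120 497/120 35/9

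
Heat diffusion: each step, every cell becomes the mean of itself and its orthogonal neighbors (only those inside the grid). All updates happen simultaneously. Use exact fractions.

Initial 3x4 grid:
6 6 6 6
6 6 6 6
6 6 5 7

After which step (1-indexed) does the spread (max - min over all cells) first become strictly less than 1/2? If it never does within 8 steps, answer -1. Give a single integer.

Step 1: max=25/4, min=23/4, spread=1/2
Step 2: max=73/12, min=471/80, spread=47/240
  -> spread < 1/2 first at step 2
Step 3: max=29027/4800, min=14191/2400, spread=43/320
Step 4: max=260257/43200, min=128311/21600, spread=727/8640
Step 5: max=103796507/17280000, min=12855469/2160000, spread=63517/1152000
Step 6: max=933576037/155520000, min=115767289/19440000, spread=297509/6220800
Step 7: max=55946284583/9331200000, min=3476739913/583200000, spread=12737839/373248000
Step 8: max=3355362981397/559872000000, min=104341115821/17496000000, spread=131578201/4478976000

Answer: 2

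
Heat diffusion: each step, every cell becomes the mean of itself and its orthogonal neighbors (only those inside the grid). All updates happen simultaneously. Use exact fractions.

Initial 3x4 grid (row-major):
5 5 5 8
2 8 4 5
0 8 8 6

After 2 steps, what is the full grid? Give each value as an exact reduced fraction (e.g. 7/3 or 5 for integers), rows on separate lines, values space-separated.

Answer: 9/2 413/80 93/16 23/4
989/240 269/50 583/100 289/48
157/36 637/120 149/24 223/36

Derivation:
After step 1:
  4 23/4 11/2 6
  15/4 27/5 6 23/4
  10/3 6 13/2 19/3
After step 2:
  9/2 413/80 93/16 23/4
  989/240 269/50 583/100 289/48
  157/36 637/120 149/24 223/36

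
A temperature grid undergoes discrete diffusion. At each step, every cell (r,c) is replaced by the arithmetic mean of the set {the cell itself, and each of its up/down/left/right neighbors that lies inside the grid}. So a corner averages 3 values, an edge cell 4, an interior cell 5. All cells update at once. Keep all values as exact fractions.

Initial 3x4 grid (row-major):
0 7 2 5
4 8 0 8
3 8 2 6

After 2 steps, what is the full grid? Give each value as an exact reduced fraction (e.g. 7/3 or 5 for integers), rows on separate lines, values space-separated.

After step 1:
  11/3 17/4 7/2 5
  15/4 27/5 4 19/4
  5 21/4 4 16/3
After step 2:
  35/9 1009/240 67/16 53/12
  1069/240 453/100 433/100 229/48
  14/3 393/80 223/48 169/36

Answer: 35/9 1009/240 67/16 53/12
1069/240 453/100 433/100 229/48
14/3 393/80 223/48 169/36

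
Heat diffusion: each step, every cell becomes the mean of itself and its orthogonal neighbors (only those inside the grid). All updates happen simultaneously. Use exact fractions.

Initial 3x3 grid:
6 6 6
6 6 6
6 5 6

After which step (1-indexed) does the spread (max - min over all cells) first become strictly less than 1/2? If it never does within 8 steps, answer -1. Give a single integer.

Answer: 1

Derivation:
Step 1: max=6, min=17/3, spread=1/3
  -> spread < 1/2 first at step 1
Step 2: max=6, min=1373/240, spread=67/240
Step 3: max=1193/200, min=12523/2160, spread=1807/10800
Step 4: max=32039/5400, min=5026037/864000, spread=33401/288000
Step 5: max=3196609/540000, min=45426067/7776000, spread=3025513/38880000
Step 6: max=170044051/28800000, min=18197473133/3110400000, spread=53531/995328
Step 7: max=45864883949/7776000000, min=1093711074151/186624000000, spread=450953/11943936
Step 8: max=5497711389481/933120000000, min=65675736439397/11197440000000, spread=3799043/143327232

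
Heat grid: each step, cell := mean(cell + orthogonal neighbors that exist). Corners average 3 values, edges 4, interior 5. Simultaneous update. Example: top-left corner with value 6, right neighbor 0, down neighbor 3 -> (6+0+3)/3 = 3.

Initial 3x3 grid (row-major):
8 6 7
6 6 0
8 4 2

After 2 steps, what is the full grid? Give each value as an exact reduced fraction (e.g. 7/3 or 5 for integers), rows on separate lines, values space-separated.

Answer: 245/36 443/80 89/18
361/60 269/50 869/240
6 87/20 43/12

Derivation:
After step 1:
  20/3 27/4 13/3
  7 22/5 15/4
  6 5 2
After step 2:
  245/36 443/80 89/18
  361/60 269/50 869/240
  6 87/20 43/12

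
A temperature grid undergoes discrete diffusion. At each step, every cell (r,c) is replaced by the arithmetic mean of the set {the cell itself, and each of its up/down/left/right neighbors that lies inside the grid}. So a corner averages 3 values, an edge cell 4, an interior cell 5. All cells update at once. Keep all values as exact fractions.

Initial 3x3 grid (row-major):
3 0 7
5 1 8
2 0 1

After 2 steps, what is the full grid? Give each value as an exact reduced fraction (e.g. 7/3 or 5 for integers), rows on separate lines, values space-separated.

Answer: 49/18 793/240 4
211/80 271/100 301/80
73/36 137/60 11/4

Derivation:
After step 1:
  8/3 11/4 5
  11/4 14/5 17/4
  7/3 1 3
After step 2:
  49/18 793/240 4
  211/80 271/100 301/80
  73/36 137/60 11/4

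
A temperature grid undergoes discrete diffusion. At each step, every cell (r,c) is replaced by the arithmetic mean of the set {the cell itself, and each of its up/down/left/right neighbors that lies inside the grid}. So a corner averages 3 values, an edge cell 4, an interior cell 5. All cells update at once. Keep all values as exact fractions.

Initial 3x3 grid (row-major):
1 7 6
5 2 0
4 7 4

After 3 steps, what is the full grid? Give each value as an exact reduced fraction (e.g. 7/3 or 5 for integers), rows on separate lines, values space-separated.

Answer: 1099/270 3479/900 2123/540
14291/3600 24343/6000 559/150
9197/2160 19063/4800 8497/2160

Derivation:
After step 1:
  13/3 4 13/3
  3 21/5 3
  16/3 17/4 11/3
After step 2:
  34/9 253/60 34/9
  253/60 369/100 19/5
  151/36 349/80 131/36
After step 3:
  1099/270 3479/900 2123/540
  14291/3600 24343/6000 559/150
  9197/2160 19063/4800 8497/2160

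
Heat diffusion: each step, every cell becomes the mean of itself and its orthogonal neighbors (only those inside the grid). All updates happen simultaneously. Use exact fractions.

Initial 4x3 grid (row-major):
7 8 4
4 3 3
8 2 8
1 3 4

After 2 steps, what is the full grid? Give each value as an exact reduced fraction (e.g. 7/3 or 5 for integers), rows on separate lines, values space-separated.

After step 1:
  19/3 11/2 5
  11/2 4 9/2
  15/4 24/5 17/4
  4 5/2 5
After step 2:
  52/9 125/24 5
  235/48 243/50 71/16
  361/80 193/50 371/80
  41/12 163/40 47/12

Answer: 52/9 125/24 5
235/48 243/50 71/16
361/80 193/50 371/80
41/12 163/40 47/12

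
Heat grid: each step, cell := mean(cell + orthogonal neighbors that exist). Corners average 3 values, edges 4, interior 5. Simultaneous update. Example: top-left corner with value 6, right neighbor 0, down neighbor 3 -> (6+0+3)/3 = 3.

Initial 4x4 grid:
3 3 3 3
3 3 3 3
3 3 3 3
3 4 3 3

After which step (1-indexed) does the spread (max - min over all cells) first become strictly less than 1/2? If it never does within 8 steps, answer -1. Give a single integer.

Answer: 1

Derivation:
Step 1: max=10/3, min=3, spread=1/3
  -> spread < 1/2 first at step 1
Step 2: max=391/120, min=3, spread=31/120
Step 3: max=3451/1080, min=3, spread=211/1080
Step 4: max=340843/108000, min=3, spread=16843/108000
Step 5: max=3054643/972000, min=27079/9000, spread=130111/972000
Step 6: max=91122367/29160000, min=1627159/540000, spread=3255781/29160000
Step 7: max=2724753691/874800000, min=1631107/540000, spread=82360351/874800000
Step 8: max=81483316891/26244000000, min=294106441/97200000, spread=2074577821/26244000000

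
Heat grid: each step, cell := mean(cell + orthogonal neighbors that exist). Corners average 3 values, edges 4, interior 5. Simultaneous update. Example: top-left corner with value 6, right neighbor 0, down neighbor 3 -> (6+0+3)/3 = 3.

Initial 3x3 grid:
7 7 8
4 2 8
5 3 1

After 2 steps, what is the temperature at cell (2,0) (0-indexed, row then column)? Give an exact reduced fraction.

Step 1: cell (2,0) = 4
Step 2: cell (2,0) = 15/4
Full grid after step 2:
  11/2 367/60 221/36
  193/40 114/25 1273/240
  15/4 311/80 23/6

Answer: 15/4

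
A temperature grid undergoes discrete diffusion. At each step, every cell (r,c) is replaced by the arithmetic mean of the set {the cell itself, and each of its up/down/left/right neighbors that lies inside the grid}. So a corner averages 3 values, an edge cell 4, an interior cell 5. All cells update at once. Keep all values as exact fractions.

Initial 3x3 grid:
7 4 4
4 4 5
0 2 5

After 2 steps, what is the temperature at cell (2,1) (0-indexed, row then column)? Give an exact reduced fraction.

Answer: 251/80

Derivation:
Step 1: cell (2,1) = 11/4
Step 2: cell (2,1) = 251/80
Full grid after step 2:
  9/2 1073/240 163/36
  291/80 391/100 499/120
  17/6 251/80 15/4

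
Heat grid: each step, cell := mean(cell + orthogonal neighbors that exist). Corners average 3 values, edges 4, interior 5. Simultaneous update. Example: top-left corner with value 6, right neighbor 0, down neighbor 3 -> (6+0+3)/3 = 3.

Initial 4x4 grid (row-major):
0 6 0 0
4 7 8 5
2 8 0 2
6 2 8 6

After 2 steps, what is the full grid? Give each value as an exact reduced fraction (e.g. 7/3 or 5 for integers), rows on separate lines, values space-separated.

Answer: 59/18 1001/240 149/48 107/36
1091/240 209/50 461/100 19/6
923/240 133/25 81/20 263/60
43/9 257/60 77/15 151/36

Derivation:
After step 1:
  10/3 13/4 7/2 5/3
  13/4 33/5 4 15/4
  5 19/5 26/5 13/4
  10/3 6 4 16/3
After step 2:
  59/18 1001/240 149/48 107/36
  1091/240 209/50 461/100 19/6
  923/240 133/25 81/20 263/60
  43/9 257/60 77/15 151/36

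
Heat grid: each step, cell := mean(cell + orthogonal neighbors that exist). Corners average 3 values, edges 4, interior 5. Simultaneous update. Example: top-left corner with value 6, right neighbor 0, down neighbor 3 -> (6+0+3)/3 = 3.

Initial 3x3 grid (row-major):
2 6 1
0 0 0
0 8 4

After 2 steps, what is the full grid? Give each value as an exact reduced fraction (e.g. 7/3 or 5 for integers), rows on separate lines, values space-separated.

Answer: 65/36 201/80 35/18
259/120 49/25 623/240
37/18 187/60 11/4

Derivation:
After step 1:
  8/3 9/4 7/3
  1/2 14/5 5/4
  8/3 3 4
After step 2:
  65/36 201/80 35/18
  259/120 49/25 623/240
  37/18 187/60 11/4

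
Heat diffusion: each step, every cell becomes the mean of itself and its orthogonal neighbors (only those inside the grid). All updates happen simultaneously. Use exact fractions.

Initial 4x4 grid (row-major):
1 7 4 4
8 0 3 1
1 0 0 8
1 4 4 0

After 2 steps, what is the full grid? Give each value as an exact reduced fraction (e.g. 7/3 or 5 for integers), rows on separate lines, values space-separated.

Answer: 65/18 493/120 121/40 23/6
209/60 117/50 167/50 217/80
2 247/100 197/100 53/16
9/4 29/16 45/16 11/4

Derivation:
After step 1:
  16/3 3 9/2 3
  5/2 18/5 8/5 4
  5/2 1 3 9/4
  2 9/4 2 4
After step 2:
  65/18 493/120 121/40 23/6
  209/60 117/50 167/50 217/80
  2 247/100 197/100 53/16
  9/4 29/16 45/16 11/4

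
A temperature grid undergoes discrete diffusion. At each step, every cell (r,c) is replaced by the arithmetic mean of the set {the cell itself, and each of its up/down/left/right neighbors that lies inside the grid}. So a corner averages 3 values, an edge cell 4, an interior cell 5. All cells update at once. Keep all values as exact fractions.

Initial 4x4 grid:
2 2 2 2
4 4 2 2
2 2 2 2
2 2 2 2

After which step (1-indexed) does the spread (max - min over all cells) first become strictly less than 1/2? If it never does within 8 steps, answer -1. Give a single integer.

Answer: 5

Derivation:
Step 1: max=3, min=2, spread=1
Step 2: max=329/120, min=2, spread=89/120
Step 3: max=358/135, min=2, spread=88/135
Step 4: max=21077/8100, min=613/300, spread=2263/4050
Step 5: max=24713/9720, min=6209/3000, spread=14362/30375
  -> spread < 1/2 first at step 5
Step 6: max=9111337/3645000, min=141851/67500, spread=1451383/3645000
Step 7: max=269074183/109350000, min=860927/405000, spread=36623893/109350000
Step 8: max=7973676001/3280500000, min=43518379/20250000, spread=923698603/3280500000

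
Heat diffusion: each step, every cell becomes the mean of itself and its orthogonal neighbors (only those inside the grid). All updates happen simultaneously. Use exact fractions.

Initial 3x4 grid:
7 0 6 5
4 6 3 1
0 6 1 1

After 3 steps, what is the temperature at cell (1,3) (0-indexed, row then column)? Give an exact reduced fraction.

Step 1: cell (1,3) = 5/2
Step 2: cell (1,3) = 109/40
Step 3: cell (1,3) = 6799/2400
Full grid after step 3:
  4289/1080 28717/7200 2873/800 2393/720
  18583/4800 3611/1000 6527/2000 6799/2400
  7673/2160 6023/1800 3347/1200 889/360

Answer: 6799/2400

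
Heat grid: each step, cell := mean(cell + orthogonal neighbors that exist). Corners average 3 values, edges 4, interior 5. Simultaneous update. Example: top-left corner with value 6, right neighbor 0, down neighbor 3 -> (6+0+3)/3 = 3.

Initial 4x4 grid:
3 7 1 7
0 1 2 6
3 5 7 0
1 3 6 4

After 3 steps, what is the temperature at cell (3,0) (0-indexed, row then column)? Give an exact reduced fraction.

Answer: 6503/2160

Derivation:
Step 1: cell (3,0) = 7/3
Step 2: cell (3,0) = 25/9
Step 3: cell (3,0) = 6503/2160
Full grid after step 3:
  1249/432 23237/7200 27229/7200 8689/2160
  9721/3600 19211/6000 22327/6000 14177/3600
  10129/3600 20033/6000 22781/6000 14521/3600
  6503/2160 24983/7200 28847/7200 1735/432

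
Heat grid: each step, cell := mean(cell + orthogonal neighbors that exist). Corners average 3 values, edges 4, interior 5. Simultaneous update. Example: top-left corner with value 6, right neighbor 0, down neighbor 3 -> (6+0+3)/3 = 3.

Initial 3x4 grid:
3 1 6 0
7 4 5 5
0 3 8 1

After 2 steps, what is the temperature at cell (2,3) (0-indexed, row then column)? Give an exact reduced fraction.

Step 1: cell (2,3) = 14/3
Step 2: cell (2,3) = 35/9
Full grid after step 2:
  32/9 85/24 473/120 113/36
  29/8 407/100 98/25 1001/240
  127/36 23/6 137/30 35/9

Answer: 35/9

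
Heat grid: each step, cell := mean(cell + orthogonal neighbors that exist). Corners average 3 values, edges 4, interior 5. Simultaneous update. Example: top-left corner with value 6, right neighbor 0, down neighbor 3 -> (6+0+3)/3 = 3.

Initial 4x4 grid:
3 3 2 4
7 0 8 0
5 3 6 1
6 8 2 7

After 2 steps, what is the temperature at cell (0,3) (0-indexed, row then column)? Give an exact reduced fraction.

Answer: 19/6

Derivation:
Step 1: cell (0,3) = 2
Step 2: cell (0,3) = 19/6
Full grid after step 2:
  121/36 887/240 229/80 19/6
  263/60 351/100 189/50 239/80
  74/15 113/25 417/100 169/48
  49/9 637/120 107/24 151/36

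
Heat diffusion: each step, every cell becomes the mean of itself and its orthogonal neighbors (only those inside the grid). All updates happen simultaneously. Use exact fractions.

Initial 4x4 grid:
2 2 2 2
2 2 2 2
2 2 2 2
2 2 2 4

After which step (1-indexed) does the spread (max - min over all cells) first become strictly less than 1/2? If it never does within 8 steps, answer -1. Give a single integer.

Answer: 3

Derivation:
Step 1: max=8/3, min=2, spread=2/3
Step 2: max=23/9, min=2, spread=5/9
Step 3: max=257/108, min=2, spread=41/108
  -> spread < 1/2 first at step 3
Step 4: max=7523/3240, min=2, spread=1043/3240
Step 5: max=219953/97200, min=2, spread=25553/97200
Step 6: max=6503459/2916000, min=18079/9000, spread=645863/2916000
Step 7: max=192601691/87480000, min=120971/60000, spread=16225973/87480000
Step 8: max=5726277983/2624400000, min=54701/27000, spread=409340783/2624400000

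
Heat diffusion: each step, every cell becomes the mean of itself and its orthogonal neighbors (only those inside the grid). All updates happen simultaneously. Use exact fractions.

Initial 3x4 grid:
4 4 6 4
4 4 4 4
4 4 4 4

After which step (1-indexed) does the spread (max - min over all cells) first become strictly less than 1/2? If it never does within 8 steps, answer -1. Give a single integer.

Answer: 3

Derivation:
Step 1: max=14/3, min=4, spread=2/3
Step 2: max=271/60, min=4, spread=31/60
Step 3: max=2371/540, min=4, spread=211/540
  -> spread < 1/2 first at step 3
Step 4: max=232897/54000, min=3647/900, spread=14077/54000
Step 5: max=2084407/486000, min=219683/54000, spread=5363/24300
Step 6: max=62060809/14580000, min=122869/30000, spread=93859/583200
Step 7: max=3709474481/874800000, min=199736467/48600000, spread=4568723/34992000
Step 8: max=221732435629/52488000000, min=6013618889/1458000000, spread=8387449/83980800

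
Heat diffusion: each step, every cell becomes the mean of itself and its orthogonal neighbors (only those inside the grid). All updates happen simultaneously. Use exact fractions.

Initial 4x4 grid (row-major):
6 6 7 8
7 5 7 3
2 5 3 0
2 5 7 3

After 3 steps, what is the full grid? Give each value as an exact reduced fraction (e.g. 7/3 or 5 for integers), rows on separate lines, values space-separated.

Answer: 157/27 1049/180 883/150 781/144
457/90 8063/1500 10019/2000 11563/2400
447/100 8769/2000 1643/375 27809/7200
575/144 3371/800 28259/7200 2021/540

Derivation:
After step 1:
  19/3 6 7 6
  5 6 5 9/2
  4 4 22/5 9/4
  3 19/4 9/2 10/3
After step 2:
  52/9 19/3 6 35/6
  16/3 26/5 269/50 71/16
  4 463/100 403/100 869/240
  47/12 65/16 1019/240 121/36
After step 3:
  157/27 1049/180 883/150 781/144
  457/90 8063/1500 10019/2000 11563/2400
  447/100 8769/2000 1643/375 27809/7200
  575/144 3371/800 28259/7200 2021/540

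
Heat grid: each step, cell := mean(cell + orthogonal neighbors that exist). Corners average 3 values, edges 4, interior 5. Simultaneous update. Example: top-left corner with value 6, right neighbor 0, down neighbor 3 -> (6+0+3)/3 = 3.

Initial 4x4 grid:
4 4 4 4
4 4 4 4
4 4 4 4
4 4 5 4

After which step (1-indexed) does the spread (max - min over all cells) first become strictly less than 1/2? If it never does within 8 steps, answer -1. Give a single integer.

Step 1: max=13/3, min=4, spread=1/3
  -> spread < 1/2 first at step 1
Step 2: max=511/120, min=4, spread=31/120
Step 3: max=4531/1080, min=4, spread=211/1080
Step 4: max=448843/108000, min=4, spread=16843/108000
Step 5: max=4026643/972000, min=36079/9000, spread=130111/972000
Step 6: max=120282367/29160000, min=2167159/540000, spread=3255781/29160000
Step 7: max=3599553691/874800000, min=2171107/540000, spread=82360351/874800000
Step 8: max=107727316891/26244000000, min=391306441/97200000, spread=2074577821/26244000000

Answer: 1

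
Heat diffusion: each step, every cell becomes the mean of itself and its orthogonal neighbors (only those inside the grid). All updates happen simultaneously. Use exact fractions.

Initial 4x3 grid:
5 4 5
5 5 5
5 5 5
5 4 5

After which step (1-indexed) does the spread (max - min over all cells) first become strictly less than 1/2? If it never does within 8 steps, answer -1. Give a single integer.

Step 1: max=5, min=14/3, spread=1/3
  -> spread < 1/2 first at step 1
Step 2: max=487/100, min=1133/240, spread=179/1200
Step 3: max=4367/900, min=10363/2160, spread=589/10800
Step 4: max=1741147/360000, min=4154693/864000, spread=120299/4320000
Step 5: max=15652277/3240000, min=249853087/51840000, spread=116669/10368000
Step 6: max=6257729107/1296000000, min=15000377933/3110400000, spread=90859619/15552000000
Step 7: max=375361971113/77760000000, min=900386280247/186624000000, spread=2412252121/933120000000
Step 8: max=22519150489867/4665600000000, min=54031574164373/11197440000000, spread=71935056539/55987200000000

Answer: 1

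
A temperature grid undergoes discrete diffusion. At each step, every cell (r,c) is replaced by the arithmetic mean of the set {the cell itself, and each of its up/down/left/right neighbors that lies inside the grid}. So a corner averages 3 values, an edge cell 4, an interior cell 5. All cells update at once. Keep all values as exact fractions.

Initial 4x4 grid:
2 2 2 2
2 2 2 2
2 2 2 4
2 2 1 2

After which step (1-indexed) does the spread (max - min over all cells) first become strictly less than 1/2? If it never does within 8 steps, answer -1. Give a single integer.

Answer: 3

Derivation:
Step 1: max=5/2, min=7/4, spread=3/4
Step 2: max=143/60, min=15/8, spread=61/120
Step 3: max=447/200, min=139/72, spread=137/450
  -> spread < 1/2 first at step 3
Step 4: max=118559/54000, min=21077/10800, spread=6587/27000
Step 5: max=388429/180000, min=637619/324000, spread=153883/810000
Step 6: max=103938083/48600000, min=19302419/9720000, spread=1856497/12150000
Step 7: max=344180897/162000000, min=116535031/58320000, spread=92126149/729000000
Step 8: max=10270468489/4860000000, min=17580933527/8748000000, spread=2264774383/21870000000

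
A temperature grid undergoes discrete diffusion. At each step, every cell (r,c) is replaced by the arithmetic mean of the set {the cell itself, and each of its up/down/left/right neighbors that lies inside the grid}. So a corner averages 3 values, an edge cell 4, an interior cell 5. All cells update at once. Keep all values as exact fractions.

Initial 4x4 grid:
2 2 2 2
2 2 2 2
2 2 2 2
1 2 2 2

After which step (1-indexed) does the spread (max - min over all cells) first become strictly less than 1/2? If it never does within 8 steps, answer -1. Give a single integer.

Step 1: max=2, min=5/3, spread=1/3
  -> spread < 1/2 first at step 1
Step 2: max=2, min=31/18, spread=5/18
Step 3: max=2, min=391/216, spread=41/216
Step 4: max=2, min=11917/6480, spread=1043/6480
Step 5: max=2, min=363247/194400, spread=25553/194400
Step 6: max=35921/18000, min=10992541/5832000, spread=645863/5832000
Step 7: max=239029/120000, min=332278309/174960000, spread=16225973/174960000
Step 8: max=107299/54000, min=10020122017/5248800000, spread=409340783/5248800000

Answer: 1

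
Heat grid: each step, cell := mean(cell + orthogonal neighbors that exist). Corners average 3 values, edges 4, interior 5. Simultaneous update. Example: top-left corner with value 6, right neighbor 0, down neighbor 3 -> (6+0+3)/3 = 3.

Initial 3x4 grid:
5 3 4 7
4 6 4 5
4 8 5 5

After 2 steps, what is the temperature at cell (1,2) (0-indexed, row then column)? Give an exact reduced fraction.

Answer: 501/100

Derivation:
Step 1: cell (1,2) = 24/5
Step 2: cell (1,2) = 501/100
Full grid after step 2:
  53/12 9/2 287/60 181/36
  229/48 124/25 501/100 1223/240
  95/18 259/48 421/80 21/4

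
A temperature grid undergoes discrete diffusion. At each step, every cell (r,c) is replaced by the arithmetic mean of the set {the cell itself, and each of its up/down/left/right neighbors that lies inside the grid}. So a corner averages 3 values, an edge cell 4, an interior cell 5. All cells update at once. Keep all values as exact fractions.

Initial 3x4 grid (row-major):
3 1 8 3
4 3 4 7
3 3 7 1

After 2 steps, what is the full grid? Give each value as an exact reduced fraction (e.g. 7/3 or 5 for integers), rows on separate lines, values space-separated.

After step 1:
  8/3 15/4 4 6
  13/4 3 29/5 15/4
  10/3 4 15/4 5
After step 2:
  29/9 161/48 391/80 55/12
  49/16 99/25 203/50 411/80
  127/36 169/48 371/80 25/6

Answer: 29/9 161/48 391/80 55/12
49/16 99/25 203/50 411/80
127/36 169/48 371/80 25/6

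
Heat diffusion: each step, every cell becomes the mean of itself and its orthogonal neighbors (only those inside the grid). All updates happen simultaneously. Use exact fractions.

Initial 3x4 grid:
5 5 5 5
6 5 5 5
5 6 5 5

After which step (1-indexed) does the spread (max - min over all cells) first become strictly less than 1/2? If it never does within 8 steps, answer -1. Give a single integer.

Answer: 2

Derivation:
Step 1: max=17/3, min=5, spread=2/3
Step 2: max=433/80, min=5, spread=33/80
  -> spread < 1/2 first at step 2
Step 3: max=11659/2160, min=5, spread=859/2160
Step 4: max=689603/129600, min=9079/1800, spread=7183/25920
Step 5: max=41219077/7776000, min=546211/108000, spread=378377/1555200
Step 6: max=2458461623/466560000, min=5489789/1080000, spread=3474911/18662400
Step 7: max=147050800357/27993600000, min=495453989/97200000, spread=174402061/1119744000
Step 8: max=8795364566063/1679616000000, min=59631816727/11664000000, spread=1667063659/13436928000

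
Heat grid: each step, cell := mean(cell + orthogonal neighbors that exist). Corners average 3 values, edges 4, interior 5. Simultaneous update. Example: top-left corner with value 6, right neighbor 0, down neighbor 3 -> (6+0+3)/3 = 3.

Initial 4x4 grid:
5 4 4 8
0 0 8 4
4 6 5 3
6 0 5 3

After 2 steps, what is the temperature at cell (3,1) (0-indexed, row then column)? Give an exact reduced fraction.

Step 1: cell (3,1) = 17/4
Step 2: cell (3,1) = 83/24
Full grid after step 2:
  17/6 317/80 1127/240 205/36
  257/80 163/50 499/100 571/120
  151/48 81/20 98/25 557/120
  139/36 83/24 497/120 32/9

Answer: 83/24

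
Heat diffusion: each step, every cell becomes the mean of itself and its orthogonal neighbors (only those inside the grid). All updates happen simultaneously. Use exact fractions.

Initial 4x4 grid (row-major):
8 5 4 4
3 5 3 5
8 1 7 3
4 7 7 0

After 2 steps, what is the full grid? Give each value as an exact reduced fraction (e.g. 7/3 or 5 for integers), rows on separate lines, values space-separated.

After step 1:
  16/3 11/2 4 13/3
  6 17/5 24/5 15/4
  4 28/5 21/5 15/4
  19/3 19/4 21/4 10/3
After step 2:
  101/18 547/120 559/120 145/36
  281/60 253/50 403/100 499/120
  329/60 439/100 118/25 451/120
  181/36 329/60 263/60 37/9

Answer: 101/18 547/120 559/120 145/36
281/60 253/50 403/100 499/120
329/60 439/100 118/25 451/120
181/36 329/60 263/60 37/9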